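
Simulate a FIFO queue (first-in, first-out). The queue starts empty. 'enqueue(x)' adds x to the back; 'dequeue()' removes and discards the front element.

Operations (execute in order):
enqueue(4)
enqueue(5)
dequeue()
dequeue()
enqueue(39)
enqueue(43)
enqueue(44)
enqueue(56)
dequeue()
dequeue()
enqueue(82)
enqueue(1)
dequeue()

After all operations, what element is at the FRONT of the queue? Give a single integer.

Answer: 56

Derivation:
enqueue(4): queue = [4]
enqueue(5): queue = [4, 5]
dequeue(): queue = [5]
dequeue(): queue = []
enqueue(39): queue = [39]
enqueue(43): queue = [39, 43]
enqueue(44): queue = [39, 43, 44]
enqueue(56): queue = [39, 43, 44, 56]
dequeue(): queue = [43, 44, 56]
dequeue(): queue = [44, 56]
enqueue(82): queue = [44, 56, 82]
enqueue(1): queue = [44, 56, 82, 1]
dequeue(): queue = [56, 82, 1]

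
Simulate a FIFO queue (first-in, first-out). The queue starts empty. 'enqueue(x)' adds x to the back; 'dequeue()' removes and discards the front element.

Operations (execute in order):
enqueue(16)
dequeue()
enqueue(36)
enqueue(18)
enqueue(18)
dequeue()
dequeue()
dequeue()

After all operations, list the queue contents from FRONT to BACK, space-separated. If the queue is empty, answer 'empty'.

Answer: empty

Derivation:
enqueue(16): [16]
dequeue(): []
enqueue(36): [36]
enqueue(18): [36, 18]
enqueue(18): [36, 18, 18]
dequeue(): [18, 18]
dequeue(): [18]
dequeue(): []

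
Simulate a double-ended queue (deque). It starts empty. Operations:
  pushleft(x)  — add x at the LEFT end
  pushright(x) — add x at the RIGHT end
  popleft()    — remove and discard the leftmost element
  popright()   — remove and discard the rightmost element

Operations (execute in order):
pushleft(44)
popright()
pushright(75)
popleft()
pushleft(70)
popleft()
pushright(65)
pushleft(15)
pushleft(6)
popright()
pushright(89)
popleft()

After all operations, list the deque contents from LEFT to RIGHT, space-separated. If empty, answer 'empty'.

Answer: 15 89

Derivation:
pushleft(44): [44]
popright(): []
pushright(75): [75]
popleft(): []
pushleft(70): [70]
popleft(): []
pushright(65): [65]
pushleft(15): [15, 65]
pushleft(6): [6, 15, 65]
popright(): [6, 15]
pushright(89): [6, 15, 89]
popleft(): [15, 89]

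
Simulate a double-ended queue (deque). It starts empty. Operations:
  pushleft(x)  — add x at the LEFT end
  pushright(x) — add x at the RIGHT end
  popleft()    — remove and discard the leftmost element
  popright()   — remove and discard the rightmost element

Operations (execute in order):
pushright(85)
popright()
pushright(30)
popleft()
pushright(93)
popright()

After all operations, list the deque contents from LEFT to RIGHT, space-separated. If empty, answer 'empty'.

Answer: empty

Derivation:
pushright(85): [85]
popright(): []
pushright(30): [30]
popleft(): []
pushright(93): [93]
popright(): []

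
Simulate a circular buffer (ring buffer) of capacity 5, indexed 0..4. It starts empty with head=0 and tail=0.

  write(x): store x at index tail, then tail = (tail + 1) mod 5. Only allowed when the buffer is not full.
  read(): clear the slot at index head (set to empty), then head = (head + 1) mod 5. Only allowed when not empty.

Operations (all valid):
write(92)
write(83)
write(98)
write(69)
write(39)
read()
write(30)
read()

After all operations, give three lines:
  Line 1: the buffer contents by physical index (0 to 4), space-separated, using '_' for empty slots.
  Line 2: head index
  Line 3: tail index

Answer: 30 _ 98 69 39
2
1

Derivation:
write(92): buf=[92 _ _ _ _], head=0, tail=1, size=1
write(83): buf=[92 83 _ _ _], head=0, tail=2, size=2
write(98): buf=[92 83 98 _ _], head=0, tail=3, size=3
write(69): buf=[92 83 98 69 _], head=0, tail=4, size=4
write(39): buf=[92 83 98 69 39], head=0, tail=0, size=5
read(): buf=[_ 83 98 69 39], head=1, tail=0, size=4
write(30): buf=[30 83 98 69 39], head=1, tail=1, size=5
read(): buf=[30 _ 98 69 39], head=2, tail=1, size=4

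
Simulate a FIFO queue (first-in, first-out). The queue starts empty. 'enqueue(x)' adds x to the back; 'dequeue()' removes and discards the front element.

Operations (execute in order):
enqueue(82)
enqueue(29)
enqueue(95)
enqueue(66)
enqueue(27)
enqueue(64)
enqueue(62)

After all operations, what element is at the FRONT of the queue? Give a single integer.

Answer: 82

Derivation:
enqueue(82): queue = [82]
enqueue(29): queue = [82, 29]
enqueue(95): queue = [82, 29, 95]
enqueue(66): queue = [82, 29, 95, 66]
enqueue(27): queue = [82, 29, 95, 66, 27]
enqueue(64): queue = [82, 29, 95, 66, 27, 64]
enqueue(62): queue = [82, 29, 95, 66, 27, 64, 62]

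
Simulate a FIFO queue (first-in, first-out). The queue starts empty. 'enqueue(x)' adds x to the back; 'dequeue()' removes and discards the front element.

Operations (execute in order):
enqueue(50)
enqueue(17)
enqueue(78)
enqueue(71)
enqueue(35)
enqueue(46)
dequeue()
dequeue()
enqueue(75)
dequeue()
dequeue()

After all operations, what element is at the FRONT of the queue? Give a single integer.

Answer: 35

Derivation:
enqueue(50): queue = [50]
enqueue(17): queue = [50, 17]
enqueue(78): queue = [50, 17, 78]
enqueue(71): queue = [50, 17, 78, 71]
enqueue(35): queue = [50, 17, 78, 71, 35]
enqueue(46): queue = [50, 17, 78, 71, 35, 46]
dequeue(): queue = [17, 78, 71, 35, 46]
dequeue(): queue = [78, 71, 35, 46]
enqueue(75): queue = [78, 71, 35, 46, 75]
dequeue(): queue = [71, 35, 46, 75]
dequeue(): queue = [35, 46, 75]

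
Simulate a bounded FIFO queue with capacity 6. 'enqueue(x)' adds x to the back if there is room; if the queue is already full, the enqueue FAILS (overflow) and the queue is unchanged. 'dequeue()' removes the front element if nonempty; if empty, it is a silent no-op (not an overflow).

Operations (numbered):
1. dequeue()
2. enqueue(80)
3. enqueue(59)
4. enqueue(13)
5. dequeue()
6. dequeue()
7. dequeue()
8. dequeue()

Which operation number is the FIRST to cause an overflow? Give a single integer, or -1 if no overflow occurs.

1. dequeue(): empty, no-op, size=0
2. enqueue(80): size=1
3. enqueue(59): size=2
4. enqueue(13): size=3
5. dequeue(): size=2
6. dequeue(): size=1
7. dequeue(): size=0
8. dequeue(): empty, no-op, size=0

Answer: -1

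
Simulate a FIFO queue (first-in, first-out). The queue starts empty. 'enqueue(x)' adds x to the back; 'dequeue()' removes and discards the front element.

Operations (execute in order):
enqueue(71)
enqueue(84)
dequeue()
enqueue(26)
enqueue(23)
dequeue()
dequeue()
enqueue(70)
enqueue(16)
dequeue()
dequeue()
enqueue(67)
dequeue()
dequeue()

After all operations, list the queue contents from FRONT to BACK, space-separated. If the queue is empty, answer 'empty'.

enqueue(71): [71]
enqueue(84): [71, 84]
dequeue(): [84]
enqueue(26): [84, 26]
enqueue(23): [84, 26, 23]
dequeue(): [26, 23]
dequeue(): [23]
enqueue(70): [23, 70]
enqueue(16): [23, 70, 16]
dequeue(): [70, 16]
dequeue(): [16]
enqueue(67): [16, 67]
dequeue(): [67]
dequeue(): []

Answer: empty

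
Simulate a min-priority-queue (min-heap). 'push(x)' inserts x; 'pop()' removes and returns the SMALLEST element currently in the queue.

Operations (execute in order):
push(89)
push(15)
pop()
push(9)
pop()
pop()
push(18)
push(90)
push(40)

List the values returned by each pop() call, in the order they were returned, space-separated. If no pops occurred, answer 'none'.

Answer: 15 9 89

Derivation:
push(89): heap contents = [89]
push(15): heap contents = [15, 89]
pop() → 15: heap contents = [89]
push(9): heap contents = [9, 89]
pop() → 9: heap contents = [89]
pop() → 89: heap contents = []
push(18): heap contents = [18]
push(90): heap contents = [18, 90]
push(40): heap contents = [18, 40, 90]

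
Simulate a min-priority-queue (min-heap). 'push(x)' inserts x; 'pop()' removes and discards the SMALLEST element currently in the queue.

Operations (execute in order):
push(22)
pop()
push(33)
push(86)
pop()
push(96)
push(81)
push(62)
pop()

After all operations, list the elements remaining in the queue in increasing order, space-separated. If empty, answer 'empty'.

push(22): heap contents = [22]
pop() → 22: heap contents = []
push(33): heap contents = [33]
push(86): heap contents = [33, 86]
pop() → 33: heap contents = [86]
push(96): heap contents = [86, 96]
push(81): heap contents = [81, 86, 96]
push(62): heap contents = [62, 81, 86, 96]
pop() → 62: heap contents = [81, 86, 96]

Answer: 81 86 96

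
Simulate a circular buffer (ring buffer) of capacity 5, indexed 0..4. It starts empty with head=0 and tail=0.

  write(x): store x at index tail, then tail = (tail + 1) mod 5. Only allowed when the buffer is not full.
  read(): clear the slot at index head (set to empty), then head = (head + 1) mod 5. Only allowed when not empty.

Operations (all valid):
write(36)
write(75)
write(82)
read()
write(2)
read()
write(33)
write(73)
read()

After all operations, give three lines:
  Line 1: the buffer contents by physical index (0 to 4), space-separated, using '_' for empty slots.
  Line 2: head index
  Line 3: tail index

write(36): buf=[36 _ _ _ _], head=0, tail=1, size=1
write(75): buf=[36 75 _ _ _], head=0, tail=2, size=2
write(82): buf=[36 75 82 _ _], head=0, tail=3, size=3
read(): buf=[_ 75 82 _ _], head=1, tail=3, size=2
write(2): buf=[_ 75 82 2 _], head=1, tail=4, size=3
read(): buf=[_ _ 82 2 _], head=2, tail=4, size=2
write(33): buf=[_ _ 82 2 33], head=2, tail=0, size=3
write(73): buf=[73 _ 82 2 33], head=2, tail=1, size=4
read(): buf=[73 _ _ 2 33], head=3, tail=1, size=3

Answer: 73 _ _ 2 33
3
1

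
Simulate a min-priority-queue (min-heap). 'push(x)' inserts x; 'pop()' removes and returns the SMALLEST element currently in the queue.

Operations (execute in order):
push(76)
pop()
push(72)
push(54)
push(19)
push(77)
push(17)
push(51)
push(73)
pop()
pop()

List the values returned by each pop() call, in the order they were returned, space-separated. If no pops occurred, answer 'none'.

push(76): heap contents = [76]
pop() → 76: heap contents = []
push(72): heap contents = [72]
push(54): heap contents = [54, 72]
push(19): heap contents = [19, 54, 72]
push(77): heap contents = [19, 54, 72, 77]
push(17): heap contents = [17, 19, 54, 72, 77]
push(51): heap contents = [17, 19, 51, 54, 72, 77]
push(73): heap contents = [17, 19, 51, 54, 72, 73, 77]
pop() → 17: heap contents = [19, 51, 54, 72, 73, 77]
pop() → 19: heap contents = [51, 54, 72, 73, 77]

Answer: 76 17 19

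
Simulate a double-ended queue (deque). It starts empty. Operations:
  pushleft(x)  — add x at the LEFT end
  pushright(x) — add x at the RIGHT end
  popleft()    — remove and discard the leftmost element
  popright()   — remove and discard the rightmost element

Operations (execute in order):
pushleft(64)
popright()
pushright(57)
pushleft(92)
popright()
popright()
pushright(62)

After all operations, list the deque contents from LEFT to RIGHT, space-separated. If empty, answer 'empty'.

Answer: 62

Derivation:
pushleft(64): [64]
popright(): []
pushright(57): [57]
pushleft(92): [92, 57]
popright(): [92]
popright(): []
pushright(62): [62]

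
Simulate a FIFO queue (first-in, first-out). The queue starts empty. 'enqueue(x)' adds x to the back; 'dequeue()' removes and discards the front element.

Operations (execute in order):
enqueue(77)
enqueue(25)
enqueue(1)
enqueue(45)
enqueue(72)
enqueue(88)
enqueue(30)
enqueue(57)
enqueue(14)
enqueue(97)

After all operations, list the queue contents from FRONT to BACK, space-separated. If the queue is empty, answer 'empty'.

enqueue(77): [77]
enqueue(25): [77, 25]
enqueue(1): [77, 25, 1]
enqueue(45): [77, 25, 1, 45]
enqueue(72): [77, 25, 1, 45, 72]
enqueue(88): [77, 25, 1, 45, 72, 88]
enqueue(30): [77, 25, 1, 45, 72, 88, 30]
enqueue(57): [77, 25, 1, 45, 72, 88, 30, 57]
enqueue(14): [77, 25, 1, 45, 72, 88, 30, 57, 14]
enqueue(97): [77, 25, 1, 45, 72, 88, 30, 57, 14, 97]

Answer: 77 25 1 45 72 88 30 57 14 97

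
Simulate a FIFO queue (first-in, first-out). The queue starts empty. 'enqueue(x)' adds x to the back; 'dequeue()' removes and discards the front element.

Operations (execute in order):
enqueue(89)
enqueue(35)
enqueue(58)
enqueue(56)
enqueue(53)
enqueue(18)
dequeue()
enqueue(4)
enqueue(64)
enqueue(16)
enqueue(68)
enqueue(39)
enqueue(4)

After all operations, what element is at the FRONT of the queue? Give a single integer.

Answer: 35

Derivation:
enqueue(89): queue = [89]
enqueue(35): queue = [89, 35]
enqueue(58): queue = [89, 35, 58]
enqueue(56): queue = [89, 35, 58, 56]
enqueue(53): queue = [89, 35, 58, 56, 53]
enqueue(18): queue = [89, 35, 58, 56, 53, 18]
dequeue(): queue = [35, 58, 56, 53, 18]
enqueue(4): queue = [35, 58, 56, 53, 18, 4]
enqueue(64): queue = [35, 58, 56, 53, 18, 4, 64]
enqueue(16): queue = [35, 58, 56, 53, 18, 4, 64, 16]
enqueue(68): queue = [35, 58, 56, 53, 18, 4, 64, 16, 68]
enqueue(39): queue = [35, 58, 56, 53, 18, 4, 64, 16, 68, 39]
enqueue(4): queue = [35, 58, 56, 53, 18, 4, 64, 16, 68, 39, 4]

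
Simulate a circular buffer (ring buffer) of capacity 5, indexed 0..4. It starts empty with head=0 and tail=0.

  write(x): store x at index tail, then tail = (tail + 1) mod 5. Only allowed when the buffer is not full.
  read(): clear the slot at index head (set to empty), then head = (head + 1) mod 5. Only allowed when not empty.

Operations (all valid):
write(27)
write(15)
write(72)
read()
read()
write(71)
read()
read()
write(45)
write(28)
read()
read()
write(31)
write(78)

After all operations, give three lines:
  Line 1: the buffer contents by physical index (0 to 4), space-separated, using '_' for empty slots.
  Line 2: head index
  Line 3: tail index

Answer: _ 31 78 _ _
1
3

Derivation:
write(27): buf=[27 _ _ _ _], head=0, tail=1, size=1
write(15): buf=[27 15 _ _ _], head=0, tail=2, size=2
write(72): buf=[27 15 72 _ _], head=0, tail=3, size=3
read(): buf=[_ 15 72 _ _], head=1, tail=3, size=2
read(): buf=[_ _ 72 _ _], head=2, tail=3, size=1
write(71): buf=[_ _ 72 71 _], head=2, tail=4, size=2
read(): buf=[_ _ _ 71 _], head=3, tail=4, size=1
read(): buf=[_ _ _ _ _], head=4, tail=4, size=0
write(45): buf=[_ _ _ _ 45], head=4, tail=0, size=1
write(28): buf=[28 _ _ _ 45], head=4, tail=1, size=2
read(): buf=[28 _ _ _ _], head=0, tail=1, size=1
read(): buf=[_ _ _ _ _], head=1, tail=1, size=0
write(31): buf=[_ 31 _ _ _], head=1, tail=2, size=1
write(78): buf=[_ 31 78 _ _], head=1, tail=3, size=2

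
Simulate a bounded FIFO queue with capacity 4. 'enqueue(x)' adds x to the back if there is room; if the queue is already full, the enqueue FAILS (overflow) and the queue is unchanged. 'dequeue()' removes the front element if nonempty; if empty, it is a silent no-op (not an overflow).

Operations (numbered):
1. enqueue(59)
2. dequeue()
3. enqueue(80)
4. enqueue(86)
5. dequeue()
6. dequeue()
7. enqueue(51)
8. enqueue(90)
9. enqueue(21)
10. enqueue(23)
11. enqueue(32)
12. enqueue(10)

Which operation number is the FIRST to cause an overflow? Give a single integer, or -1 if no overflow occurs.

1. enqueue(59): size=1
2. dequeue(): size=0
3. enqueue(80): size=1
4. enqueue(86): size=2
5. dequeue(): size=1
6. dequeue(): size=0
7. enqueue(51): size=1
8. enqueue(90): size=2
9. enqueue(21): size=3
10. enqueue(23): size=4
11. enqueue(32): size=4=cap → OVERFLOW (fail)
12. enqueue(10): size=4=cap → OVERFLOW (fail)

Answer: 11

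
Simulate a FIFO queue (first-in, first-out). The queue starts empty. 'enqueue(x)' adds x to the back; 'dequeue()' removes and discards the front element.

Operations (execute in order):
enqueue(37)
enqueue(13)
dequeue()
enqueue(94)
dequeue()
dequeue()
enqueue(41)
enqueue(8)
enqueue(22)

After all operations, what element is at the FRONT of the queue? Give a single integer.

enqueue(37): queue = [37]
enqueue(13): queue = [37, 13]
dequeue(): queue = [13]
enqueue(94): queue = [13, 94]
dequeue(): queue = [94]
dequeue(): queue = []
enqueue(41): queue = [41]
enqueue(8): queue = [41, 8]
enqueue(22): queue = [41, 8, 22]

Answer: 41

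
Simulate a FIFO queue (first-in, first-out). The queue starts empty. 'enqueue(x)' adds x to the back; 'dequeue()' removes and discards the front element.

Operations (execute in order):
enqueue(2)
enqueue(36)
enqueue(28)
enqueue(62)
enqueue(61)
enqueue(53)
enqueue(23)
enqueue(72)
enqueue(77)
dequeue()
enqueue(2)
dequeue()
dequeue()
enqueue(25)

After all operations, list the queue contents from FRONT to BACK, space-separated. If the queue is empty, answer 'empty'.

enqueue(2): [2]
enqueue(36): [2, 36]
enqueue(28): [2, 36, 28]
enqueue(62): [2, 36, 28, 62]
enqueue(61): [2, 36, 28, 62, 61]
enqueue(53): [2, 36, 28, 62, 61, 53]
enqueue(23): [2, 36, 28, 62, 61, 53, 23]
enqueue(72): [2, 36, 28, 62, 61, 53, 23, 72]
enqueue(77): [2, 36, 28, 62, 61, 53, 23, 72, 77]
dequeue(): [36, 28, 62, 61, 53, 23, 72, 77]
enqueue(2): [36, 28, 62, 61, 53, 23, 72, 77, 2]
dequeue(): [28, 62, 61, 53, 23, 72, 77, 2]
dequeue(): [62, 61, 53, 23, 72, 77, 2]
enqueue(25): [62, 61, 53, 23, 72, 77, 2, 25]

Answer: 62 61 53 23 72 77 2 25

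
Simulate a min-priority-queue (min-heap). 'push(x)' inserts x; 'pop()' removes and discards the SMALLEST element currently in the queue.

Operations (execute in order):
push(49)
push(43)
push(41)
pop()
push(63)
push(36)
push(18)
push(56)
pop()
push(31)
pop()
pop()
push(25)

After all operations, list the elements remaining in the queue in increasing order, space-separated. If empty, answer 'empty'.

Answer: 25 43 49 56 63

Derivation:
push(49): heap contents = [49]
push(43): heap contents = [43, 49]
push(41): heap contents = [41, 43, 49]
pop() → 41: heap contents = [43, 49]
push(63): heap contents = [43, 49, 63]
push(36): heap contents = [36, 43, 49, 63]
push(18): heap contents = [18, 36, 43, 49, 63]
push(56): heap contents = [18, 36, 43, 49, 56, 63]
pop() → 18: heap contents = [36, 43, 49, 56, 63]
push(31): heap contents = [31, 36, 43, 49, 56, 63]
pop() → 31: heap contents = [36, 43, 49, 56, 63]
pop() → 36: heap contents = [43, 49, 56, 63]
push(25): heap contents = [25, 43, 49, 56, 63]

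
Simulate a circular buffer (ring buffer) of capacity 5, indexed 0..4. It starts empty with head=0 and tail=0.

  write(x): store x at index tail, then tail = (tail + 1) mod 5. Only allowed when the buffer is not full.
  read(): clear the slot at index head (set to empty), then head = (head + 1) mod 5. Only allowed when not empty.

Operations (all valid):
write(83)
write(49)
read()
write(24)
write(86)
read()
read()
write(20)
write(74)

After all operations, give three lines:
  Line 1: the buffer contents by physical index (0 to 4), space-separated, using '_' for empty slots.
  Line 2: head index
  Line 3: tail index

Answer: 74 _ _ 86 20
3
1

Derivation:
write(83): buf=[83 _ _ _ _], head=0, tail=1, size=1
write(49): buf=[83 49 _ _ _], head=0, tail=2, size=2
read(): buf=[_ 49 _ _ _], head=1, tail=2, size=1
write(24): buf=[_ 49 24 _ _], head=1, tail=3, size=2
write(86): buf=[_ 49 24 86 _], head=1, tail=4, size=3
read(): buf=[_ _ 24 86 _], head=2, tail=4, size=2
read(): buf=[_ _ _ 86 _], head=3, tail=4, size=1
write(20): buf=[_ _ _ 86 20], head=3, tail=0, size=2
write(74): buf=[74 _ _ 86 20], head=3, tail=1, size=3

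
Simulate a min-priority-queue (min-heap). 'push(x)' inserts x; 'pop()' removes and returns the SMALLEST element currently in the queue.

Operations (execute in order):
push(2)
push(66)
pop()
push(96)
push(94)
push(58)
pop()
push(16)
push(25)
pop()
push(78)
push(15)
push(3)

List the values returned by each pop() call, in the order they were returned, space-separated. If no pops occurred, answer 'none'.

Answer: 2 58 16

Derivation:
push(2): heap contents = [2]
push(66): heap contents = [2, 66]
pop() → 2: heap contents = [66]
push(96): heap contents = [66, 96]
push(94): heap contents = [66, 94, 96]
push(58): heap contents = [58, 66, 94, 96]
pop() → 58: heap contents = [66, 94, 96]
push(16): heap contents = [16, 66, 94, 96]
push(25): heap contents = [16, 25, 66, 94, 96]
pop() → 16: heap contents = [25, 66, 94, 96]
push(78): heap contents = [25, 66, 78, 94, 96]
push(15): heap contents = [15, 25, 66, 78, 94, 96]
push(3): heap contents = [3, 15, 25, 66, 78, 94, 96]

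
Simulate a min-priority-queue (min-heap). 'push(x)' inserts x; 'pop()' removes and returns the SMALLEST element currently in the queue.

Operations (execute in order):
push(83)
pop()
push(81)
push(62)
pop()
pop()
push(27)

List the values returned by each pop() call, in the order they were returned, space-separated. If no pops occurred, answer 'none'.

Answer: 83 62 81

Derivation:
push(83): heap contents = [83]
pop() → 83: heap contents = []
push(81): heap contents = [81]
push(62): heap contents = [62, 81]
pop() → 62: heap contents = [81]
pop() → 81: heap contents = []
push(27): heap contents = [27]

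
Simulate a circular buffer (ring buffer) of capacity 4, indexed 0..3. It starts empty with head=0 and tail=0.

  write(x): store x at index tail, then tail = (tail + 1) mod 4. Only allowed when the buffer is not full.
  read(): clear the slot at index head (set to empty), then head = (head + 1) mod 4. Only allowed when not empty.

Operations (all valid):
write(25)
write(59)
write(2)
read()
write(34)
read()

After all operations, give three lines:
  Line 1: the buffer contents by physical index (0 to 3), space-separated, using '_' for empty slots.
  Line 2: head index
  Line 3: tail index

write(25): buf=[25 _ _ _], head=0, tail=1, size=1
write(59): buf=[25 59 _ _], head=0, tail=2, size=2
write(2): buf=[25 59 2 _], head=0, tail=3, size=3
read(): buf=[_ 59 2 _], head=1, tail=3, size=2
write(34): buf=[_ 59 2 34], head=1, tail=0, size=3
read(): buf=[_ _ 2 34], head=2, tail=0, size=2

Answer: _ _ 2 34
2
0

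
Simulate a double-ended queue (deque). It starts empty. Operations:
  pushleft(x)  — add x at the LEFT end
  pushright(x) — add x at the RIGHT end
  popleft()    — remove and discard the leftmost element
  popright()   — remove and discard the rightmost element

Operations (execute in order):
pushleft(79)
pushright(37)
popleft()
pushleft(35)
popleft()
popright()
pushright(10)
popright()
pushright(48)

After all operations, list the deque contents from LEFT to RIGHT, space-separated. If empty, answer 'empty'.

pushleft(79): [79]
pushright(37): [79, 37]
popleft(): [37]
pushleft(35): [35, 37]
popleft(): [37]
popright(): []
pushright(10): [10]
popright(): []
pushright(48): [48]

Answer: 48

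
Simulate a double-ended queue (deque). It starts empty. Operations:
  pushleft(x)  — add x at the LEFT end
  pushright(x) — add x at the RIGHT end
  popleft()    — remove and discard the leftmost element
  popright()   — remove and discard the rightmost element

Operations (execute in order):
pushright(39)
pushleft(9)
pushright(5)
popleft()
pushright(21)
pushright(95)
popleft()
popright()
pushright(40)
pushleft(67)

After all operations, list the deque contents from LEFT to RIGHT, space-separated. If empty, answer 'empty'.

Answer: 67 5 21 40

Derivation:
pushright(39): [39]
pushleft(9): [9, 39]
pushright(5): [9, 39, 5]
popleft(): [39, 5]
pushright(21): [39, 5, 21]
pushright(95): [39, 5, 21, 95]
popleft(): [5, 21, 95]
popright(): [5, 21]
pushright(40): [5, 21, 40]
pushleft(67): [67, 5, 21, 40]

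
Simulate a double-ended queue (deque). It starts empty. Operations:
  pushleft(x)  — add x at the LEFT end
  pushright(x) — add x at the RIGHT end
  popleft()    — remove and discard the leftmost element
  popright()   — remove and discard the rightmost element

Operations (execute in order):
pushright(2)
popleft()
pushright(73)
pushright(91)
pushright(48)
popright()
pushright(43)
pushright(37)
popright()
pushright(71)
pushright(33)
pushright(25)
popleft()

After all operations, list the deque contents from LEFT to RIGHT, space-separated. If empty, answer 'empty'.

Answer: 91 43 71 33 25

Derivation:
pushright(2): [2]
popleft(): []
pushright(73): [73]
pushright(91): [73, 91]
pushright(48): [73, 91, 48]
popright(): [73, 91]
pushright(43): [73, 91, 43]
pushright(37): [73, 91, 43, 37]
popright(): [73, 91, 43]
pushright(71): [73, 91, 43, 71]
pushright(33): [73, 91, 43, 71, 33]
pushright(25): [73, 91, 43, 71, 33, 25]
popleft(): [91, 43, 71, 33, 25]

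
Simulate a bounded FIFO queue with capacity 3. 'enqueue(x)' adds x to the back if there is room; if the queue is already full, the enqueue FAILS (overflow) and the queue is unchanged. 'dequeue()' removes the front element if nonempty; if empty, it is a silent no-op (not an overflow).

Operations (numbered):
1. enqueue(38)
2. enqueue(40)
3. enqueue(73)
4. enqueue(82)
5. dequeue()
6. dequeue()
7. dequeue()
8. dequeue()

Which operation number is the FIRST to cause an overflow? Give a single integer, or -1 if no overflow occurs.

Answer: 4

Derivation:
1. enqueue(38): size=1
2. enqueue(40): size=2
3. enqueue(73): size=3
4. enqueue(82): size=3=cap → OVERFLOW (fail)
5. dequeue(): size=2
6. dequeue(): size=1
7. dequeue(): size=0
8. dequeue(): empty, no-op, size=0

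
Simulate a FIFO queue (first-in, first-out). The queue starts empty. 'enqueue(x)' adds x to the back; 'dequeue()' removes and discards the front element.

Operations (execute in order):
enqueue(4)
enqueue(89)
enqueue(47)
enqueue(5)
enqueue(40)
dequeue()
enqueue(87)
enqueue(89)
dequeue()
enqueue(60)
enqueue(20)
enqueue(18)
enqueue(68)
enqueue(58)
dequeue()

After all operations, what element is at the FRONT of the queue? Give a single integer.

Answer: 5

Derivation:
enqueue(4): queue = [4]
enqueue(89): queue = [4, 89]
enqueue(47): queue = [4, 89, 47]
enqueue(5): queue = [4, 89, 47, 5]
enqueue(40): queue = [4, 89, 47, 5, 40]
dequeue(): queue = [89, 47, 5, 40]
enqueue(87): queue = [89, 47, 5, 40, 87]
enqueue(89): queue = [89, 47, 5, 40, 87, 89]
dequeue(): queue = [47, 5, 40, 87, 89]
enqueue(60): queue = [47, 5, 40, 87, 89, 60]
enqueue(20): queue = [47, 5, 40, 87, 89, 60, 20]
enqueue(18): queue = [47, 5, 40, 87, 89, 60, 20, 18]
enqueue(68): queue = [47, 5, 40, 87, 89, 60, 20, 18, 68]
enqueue(58): queue = [47, 5, 40, 87, 89, 60, 20, 18, 68, 58]
dequeue(): queue = [5, 40, 87, 89, 60, 20, 18, 68, 58]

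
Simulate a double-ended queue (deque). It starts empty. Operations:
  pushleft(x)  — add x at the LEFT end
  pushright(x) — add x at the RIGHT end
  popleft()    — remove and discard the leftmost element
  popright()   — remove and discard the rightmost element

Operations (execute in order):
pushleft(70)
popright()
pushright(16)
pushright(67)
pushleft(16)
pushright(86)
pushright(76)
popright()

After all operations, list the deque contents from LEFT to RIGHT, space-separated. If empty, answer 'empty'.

Answer: 16 16 67 86

Derivation:
pushleft(70): [70]
popright(): []
pushright(16): [16]
pushright(67): [16, 67]
pushleft(16): [16, 16, 67]
pushright(86): [16, 16, 67, 86]
pushright(76): [16, 16, 67, 86, 76]
popright(): [16, 16, 67, 86]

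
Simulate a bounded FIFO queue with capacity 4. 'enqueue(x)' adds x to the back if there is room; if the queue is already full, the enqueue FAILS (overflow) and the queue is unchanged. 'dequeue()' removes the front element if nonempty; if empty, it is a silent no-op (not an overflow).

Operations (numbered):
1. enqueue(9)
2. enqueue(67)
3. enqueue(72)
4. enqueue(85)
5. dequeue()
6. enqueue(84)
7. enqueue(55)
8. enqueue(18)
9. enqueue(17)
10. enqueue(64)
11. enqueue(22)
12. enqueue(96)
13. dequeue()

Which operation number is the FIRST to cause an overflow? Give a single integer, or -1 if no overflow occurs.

1. enqueue(9): size=1
2. enqueue(67): size=2
3. enqueue(72): size=3
4. enqueue(85): size=4
5. dequeue(): size=3
6. enqueue(84): size=4
7. enqueue(55): size=4=cap → OVERFLOW (fail)
8. enqueue(18): size=4=cap → OVERFLOW (fail)
9. enqueue(17): size=4=cap → OVERFLOW (fail)
10. enqueue(64): size=4=cap → OVERFLOW (fail)
11. enqueue(22): size=4=cap → OVERFLOW (fail)
12. enqueue(96): size=4=cap → OVERFLOW (fail)
13. dequeue(): size=3

Answer: 7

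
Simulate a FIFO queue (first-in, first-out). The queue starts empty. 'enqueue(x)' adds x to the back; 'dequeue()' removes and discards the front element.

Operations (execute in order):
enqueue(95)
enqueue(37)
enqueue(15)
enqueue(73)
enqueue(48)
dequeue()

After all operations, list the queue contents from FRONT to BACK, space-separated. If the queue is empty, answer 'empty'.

Answer: 37 15 73 48

Derivation:
enqueue(95): [95]
enqueue(37): [95, 37]
enqueue(15): [95, 37, 15]
enqueue(73): [95, 37, 15, 73]
enqueue(48): [95, 37, 15, 73, 48]
dequeue(): [37, 15, 73, 48]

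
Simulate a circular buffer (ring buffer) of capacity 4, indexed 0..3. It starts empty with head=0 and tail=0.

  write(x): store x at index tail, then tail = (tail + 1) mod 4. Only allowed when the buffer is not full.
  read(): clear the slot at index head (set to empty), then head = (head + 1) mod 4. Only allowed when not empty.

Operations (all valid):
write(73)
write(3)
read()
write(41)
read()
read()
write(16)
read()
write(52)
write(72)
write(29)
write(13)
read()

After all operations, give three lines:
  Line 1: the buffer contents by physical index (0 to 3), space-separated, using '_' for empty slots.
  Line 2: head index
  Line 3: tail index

Answer: _ 72 29 13
1
0

Derivation:
write(73): buf=[73 _ _ _], head=0, tail=1, size=1
write(3): buf=[73 3 _ _], head=0, tail=2, size=2
read(): buf=[_ 3 _ _], head=1, tail=2, size=1
write(41): buf=[_ 3 41 _], head=1, tail=3, size=2
read(): buf=[_ _ 41 _], head=2, tail=3, size=1
read(): buf=[_ _ _ _], head=3, tail=3, size=0
write(16): buf=[_ _ _ 16], head=3, tail=0, size=1
read(): buf=[_ _ _ _], head=0, tail=0, size=0
write(52): buf=[52 _ _ _], head=0, tail=1, size=1
write(72): buf=[52 72 _ _], head=0, tail=2, size=2
write(29): buf=[52 72 29 _], head=0, tail=3, size=3
write(13): buf=[52 72 29 13], head=0, tail=0, size=4
read(): buf=[_ 72 29 13], head=1, tail=0, size=3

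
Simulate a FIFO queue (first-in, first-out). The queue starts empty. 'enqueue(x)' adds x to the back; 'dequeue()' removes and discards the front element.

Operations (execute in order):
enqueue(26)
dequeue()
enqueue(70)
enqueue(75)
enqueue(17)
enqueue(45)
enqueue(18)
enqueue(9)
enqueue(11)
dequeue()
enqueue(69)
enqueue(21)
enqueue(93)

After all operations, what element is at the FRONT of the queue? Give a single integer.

enqueue(26): queue = [26]
dequeue(): queue = []
enqueue(70): queue = [70]
enqueue(75): queue = [70, 75]
enqueue(17): queue = [70, 75, 17]
enqueue(45): queue = [70, 75, 17, 45]
enqueue(18): queue = [70, 75, 17, 45, 18]
enqueue(9): queue = [70, 75, 17, 45, 18, 9]
enqueue(11): queue = [70, 75, 17, 45, 18, 9, 11]
dequeue(): queue = [75, 17, 45, 18, 9, 11]
enqueue(69): queue = [75, 17, 45, 18, 9, 11, 69]
enqueue(21): queue = [75, 17, 45, 18, 9, 11, 69, 21]
enqueue(93): queue = [75, 17, 45, 18, 9, 11, 69, 21, 93]

Answer: 75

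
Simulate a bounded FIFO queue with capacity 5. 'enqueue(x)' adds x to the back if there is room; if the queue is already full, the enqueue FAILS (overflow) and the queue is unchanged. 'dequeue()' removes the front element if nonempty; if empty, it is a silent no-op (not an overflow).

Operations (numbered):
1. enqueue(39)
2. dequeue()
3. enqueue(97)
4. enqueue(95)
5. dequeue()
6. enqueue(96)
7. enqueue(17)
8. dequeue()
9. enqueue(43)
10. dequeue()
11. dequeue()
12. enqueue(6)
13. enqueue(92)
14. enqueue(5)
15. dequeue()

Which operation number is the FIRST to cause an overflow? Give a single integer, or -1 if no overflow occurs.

Answer: -1

Derivation:
1. enqueue(39): size=1
2. dequeue(): size=0
3. enqueue(97): size=1
4. enqueue(95): size=2
5. dequeue(): size=1
6. enqueue(96): size=2
7. enqueue(17): size=3
8. dequeue(): size=2
9. enqueue(43): size=3
10. dequeue(): size=2
11. dequeue(): size=1
12. enqueue(6): size=2
13. enqueue(92): size=3
14. enqueue(5): size=4
15. dequeue(): size=3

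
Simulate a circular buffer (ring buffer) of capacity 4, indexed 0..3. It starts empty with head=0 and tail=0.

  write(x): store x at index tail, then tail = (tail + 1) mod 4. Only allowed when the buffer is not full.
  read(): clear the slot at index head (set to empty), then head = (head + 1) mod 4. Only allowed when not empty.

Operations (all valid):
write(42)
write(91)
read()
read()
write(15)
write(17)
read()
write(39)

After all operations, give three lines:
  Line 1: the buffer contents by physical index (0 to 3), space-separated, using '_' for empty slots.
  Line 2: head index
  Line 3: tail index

Answer: 39 _ _ 17
3
1

Derivation:
write(42): buf=[42 _ _ _], head=0, tail=1, size=1
write(91): buf=[42 91 _ _], head=0, tail=2, size=2
read(): buf=[_ 91 _ _], head=1, tail=2, size=1
read(): buf=[_ _ _ _], head=2, tail=2, size=0
write(15): buf=[_ _ 15 _], head=2, tail=3, size=1
write(17): buf=[_ _ 15 17], head=2, tail=0, size=2
read(): buf=[_ _ _ 17], head=3, tail=0, size=1
write(39): buf=[39 _ _ 17], head=3, tail=1, size=2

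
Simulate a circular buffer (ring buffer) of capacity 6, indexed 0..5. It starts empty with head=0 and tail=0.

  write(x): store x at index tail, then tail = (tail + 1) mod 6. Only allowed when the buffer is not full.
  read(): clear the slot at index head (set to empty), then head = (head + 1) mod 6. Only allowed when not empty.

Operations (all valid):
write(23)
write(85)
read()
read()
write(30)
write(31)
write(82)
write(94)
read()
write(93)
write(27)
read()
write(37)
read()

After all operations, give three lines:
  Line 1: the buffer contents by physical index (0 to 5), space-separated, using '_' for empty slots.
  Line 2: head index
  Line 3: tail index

Answer: 93 27 37 _ _ 94
5
3

Derivation:
write(23): buf=[23 _ _ _ _ _], head=0, tail=1, size=1
write(85): buf=[23 85 _ _ _ _], head=0, tail=2, size=2
read(): buf=[_ 85 _ _ _ _], head=1, tail=2, size=1
read(): buf=[_ _ _ _ _ _], head=2, tail=2, size=0
write(30): buf=[_ _ 30 _ _ _], head=2, tail=3, size=1
write(31): buf=[_ _ 30 31 _ _], head=2, tail=4, size=2
write(82): buf=[_ _ 30 31 82 _], head=2, tail=5, size=3
write(94): buf=[_ _ 30 31 82 94], head=2, tail=0, size=4
read(): buf=[_ _ _ 31 82 94], head=3, tail=0, size=3
write(93): buf=[93 _ _ 31 82 94], head=3, tail=1, size=4
write(27): buf=[93 27 _ 31 82 94], head=3, tail=2, size=5
read(): buf=[93 27 _ _ 82 94], head=4, tail=2, size=4
write(37): buf=[93 27 37 _ 82 94], head=4, tail=3, size=5
read(): buf=[93 27 37 _ _ 94], head=5, tail=3, size=4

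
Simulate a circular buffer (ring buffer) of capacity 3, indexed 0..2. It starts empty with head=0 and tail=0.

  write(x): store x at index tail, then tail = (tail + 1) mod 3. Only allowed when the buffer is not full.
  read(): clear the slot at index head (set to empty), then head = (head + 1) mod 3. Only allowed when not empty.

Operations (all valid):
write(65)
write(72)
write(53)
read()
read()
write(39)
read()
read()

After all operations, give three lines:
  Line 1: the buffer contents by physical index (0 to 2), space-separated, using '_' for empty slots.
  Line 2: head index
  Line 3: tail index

Answer: _ _ _
1
1

Derivation:
write(65): buf=[65 _ _], head=0, tail=1, size=1
write(72): buf=[65 72 _], head=0, tail=2, size=2
write(53): buf=[65 72 53], head=0, tail=0, size=3
read(): buf=[_ 72 53], head=1, tail=0, size=2
read(): buf=[_ _ 53], head=2, tail=0, size=1
write(39): buf=[39 _ 53], head=2, tail=1, size=2
read(): buf=[39 _ _], head=0, tail=1, size=1
read(): buf=[_ _ _], head=1, tail=1, size=0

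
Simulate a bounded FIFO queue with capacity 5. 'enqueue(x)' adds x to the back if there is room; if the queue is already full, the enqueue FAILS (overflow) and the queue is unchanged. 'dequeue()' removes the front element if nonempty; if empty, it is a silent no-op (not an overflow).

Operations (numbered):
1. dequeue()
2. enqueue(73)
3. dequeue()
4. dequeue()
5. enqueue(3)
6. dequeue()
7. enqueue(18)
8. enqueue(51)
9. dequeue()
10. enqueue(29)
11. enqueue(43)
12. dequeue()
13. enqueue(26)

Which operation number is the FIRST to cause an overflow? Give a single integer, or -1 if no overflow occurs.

Answer: -1

Derivation:
1. dequeue(): empty, no-op, size=0
2. enqueue(73): size=1
3. dequeue(): size=0
4. dequeue(): empty, no-op, size=0
5. enqueue(3): size=1
6. dequeue(): size=0
7. enqueue(18): size=1
8. enqueue(51): size=2
9. dequeue(): size=1
10. enqueue(29): size=2
11. enqueue(43): size=3
12. dequeue(): size=2
13. enqueue(26): size=3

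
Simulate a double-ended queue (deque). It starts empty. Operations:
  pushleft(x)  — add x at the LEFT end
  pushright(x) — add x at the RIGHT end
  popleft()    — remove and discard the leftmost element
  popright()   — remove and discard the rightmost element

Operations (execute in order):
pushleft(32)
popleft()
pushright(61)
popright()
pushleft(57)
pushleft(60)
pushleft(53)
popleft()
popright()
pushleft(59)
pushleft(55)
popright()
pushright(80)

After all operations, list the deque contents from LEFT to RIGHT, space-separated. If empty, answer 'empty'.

Answer: 55 59 80

Derivation:
pushleft(32): [32]
popleft(): []
pushright(61): [61]
popright(): []
pushleft(57): [57]
pushleft(60): [60, 57]
pushleft(53): [53, 60, 57]
popleft(): [60, 57]
popright(): [60]
pushleft(59): [59, 60]
pushleft(55): [55, 59, 60]
popright(): [55, 59]
pushright(80): [55, 59, 80]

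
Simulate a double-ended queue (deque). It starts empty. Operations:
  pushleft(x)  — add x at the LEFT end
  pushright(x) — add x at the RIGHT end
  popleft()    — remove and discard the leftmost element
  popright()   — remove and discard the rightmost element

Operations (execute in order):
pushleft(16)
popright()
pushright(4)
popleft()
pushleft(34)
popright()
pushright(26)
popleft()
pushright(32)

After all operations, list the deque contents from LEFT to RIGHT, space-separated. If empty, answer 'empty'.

pushleft(16): [16]
popright(): []
pushright(4): [4]
popleft(): []
pushleft(34): [34]
popright(): []
pushright(26): [26]
popleft(): []
pushright(32): [32]

Answer: 32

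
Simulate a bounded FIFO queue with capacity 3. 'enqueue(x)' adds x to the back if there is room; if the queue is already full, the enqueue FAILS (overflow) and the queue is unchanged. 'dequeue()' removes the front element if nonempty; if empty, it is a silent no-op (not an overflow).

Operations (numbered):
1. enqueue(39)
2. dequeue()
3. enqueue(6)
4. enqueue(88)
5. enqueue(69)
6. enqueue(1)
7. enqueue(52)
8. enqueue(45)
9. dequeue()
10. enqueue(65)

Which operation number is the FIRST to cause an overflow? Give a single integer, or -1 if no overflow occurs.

Answer: 6

Derivation:
1. enqueue(39): size=1
2. dequeue(): size=0
3. enqueue(6): size=1
4. enqueue(88): size=2
5. enqueue(69): size=3
6. enqueue(1): size=3=cap → OVERFLOW (fail)
7. enqueue(52): size=3=cap → OVERFLOW (fail)
8. enqueue(45): size=3=cap → OVERFLOW (fail)
9. dequeue(): size=2
10. enqueue(65): size=3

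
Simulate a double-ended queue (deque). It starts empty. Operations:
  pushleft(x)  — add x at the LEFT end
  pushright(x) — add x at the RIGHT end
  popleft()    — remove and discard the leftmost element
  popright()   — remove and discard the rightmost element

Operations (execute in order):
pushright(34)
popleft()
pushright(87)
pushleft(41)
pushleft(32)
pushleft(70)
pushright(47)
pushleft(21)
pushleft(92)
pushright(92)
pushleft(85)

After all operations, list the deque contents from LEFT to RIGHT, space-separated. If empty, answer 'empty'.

pushright(34): [34]
popleft(): []
pushright(87): [87]
pushleft(41): [41, 87]
pushleft(32): [32, 41, 87]
pushleft(70): [70, 32, 41, 87]
pushright(47): [70, 32, 41, 87, 47]
pushleft(21): [21, 70, 32, 41, 87, 47]
pushleft(92): [92, 21, 70, 32, 41, 87, 47]
pushright(92): [92, 21, 70, 32, 41, 87, 47, 92]
pushleft(85): [85, 92, 21, 70, 32, 41, 87, 47, 92]

Answer: 85 92 21 70 32 41 87 47 92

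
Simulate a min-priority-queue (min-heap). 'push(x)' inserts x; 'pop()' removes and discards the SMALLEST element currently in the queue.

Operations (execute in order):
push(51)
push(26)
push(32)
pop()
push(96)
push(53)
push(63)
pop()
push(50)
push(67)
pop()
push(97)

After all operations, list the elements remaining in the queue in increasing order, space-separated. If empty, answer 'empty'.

Answer: 51 53 63 67 96 97

Derivation:
push(51): heap contents = [51]
push(26): heap contents = [26, 51]
push(32): heap contents = [26, 32, 51]
pop() → 26: heap contents = [32, 51]
push(96): heap contents = [32, 51, 96]
push(53): heap contents = [32, 51, 53, 96]
push(63): heap contents = [32, 51, 53, 63, 96]
pop() → 32: heap contents = [51, 53, 63, 96]
push(50): heap contents = [50, 51, 53, 63, 96]
push(67): heap contents = [50, 51, 53, 63, 67, 96]
pop() → 50: heap contents = [51, 53, 63, 67, 96]
push(97): heap contents = [51, 53, 63, 67, 96, 97]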